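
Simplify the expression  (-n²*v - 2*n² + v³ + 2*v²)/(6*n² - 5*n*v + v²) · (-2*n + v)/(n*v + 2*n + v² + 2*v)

(-n + v)/(-3*n + v)

Factor: -n²*v - 2*n² + v³ + 2*v² = (v + 2)·(n + v)·(-n + v);  6*n² - 5*n*v + v² = (-3*n + v)·(-2*n + v);  n*v + 2*n + v² + 2*v = (n + v)·(v + 2)
Cancel the common factors (v + 2), (-2*n + v), (n + v).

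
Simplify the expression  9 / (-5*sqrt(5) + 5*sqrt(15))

Multiply numerator and denominator by 5*sqrt(5) + 5*sqrt(15).
Denominator becomes 250; numerator becomes 45*sqrt(5) + 45*sqrt(15).

(9*sqrt(5) + 9*sqrt(15))/50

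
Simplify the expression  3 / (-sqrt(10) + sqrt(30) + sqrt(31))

(-51*sqrt(10) + 9*sqrt(31) + 11*sqrt(30) + 20*sqrt(93))/373

Group as (sqrt(30) + sqrt(31)) - sqrt(10); multiply by (sqrt(30) + sqrt(31)) + sqrt(10), then rationalise the remaining surd.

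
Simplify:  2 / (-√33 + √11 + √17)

(10*√33 + 54*√17 + 78*√11 + 44*√51)/723

Group as (√11 + √17) - √33; multiply by (√11 + √17) + √33, then rationalise the remaining surd.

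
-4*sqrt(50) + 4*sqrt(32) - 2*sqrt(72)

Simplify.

-16*sqrt(2)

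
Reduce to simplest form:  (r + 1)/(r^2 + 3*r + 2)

1/(r + 2)

Factor: r^2 + 3*r + 2 = (r + 2)*(r + 1)
Cancel the common factor (r + 1).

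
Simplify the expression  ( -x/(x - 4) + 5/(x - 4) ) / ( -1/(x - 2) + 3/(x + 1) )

Numerator: -x/(x - 4) + 5/(x - 4) = (-x + 5)/(x - 4)
Denominator: -1/(x - 2) + 3/(x + 1) = (2*x - 7)/(x² - x - 2)
Divide: ((-x + 5)/(x - 4)) · ((x² - x - 2)/(2*x - 7)) = (-x³ + 6*x² - 3*x - 10)/(2*x² - 15*x + 28)

(-x³ + 6*x² - 3*x - 10)/(2*x² - 15*x + 28)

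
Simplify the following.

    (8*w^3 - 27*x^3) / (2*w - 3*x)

4*w^2 + 6*w*x + 9*x^2

Factor as (a-b)(a^2+ab+b^2) with a=(2*w), b=(3*x).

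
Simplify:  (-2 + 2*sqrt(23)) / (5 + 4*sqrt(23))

(-18*sqrt(23) + 194)/343

Multiply numerator and denominator by -4*sqrt(23) + 5.
Denominator becomes -343; numerator becomes -194 + 18*sqrt(23).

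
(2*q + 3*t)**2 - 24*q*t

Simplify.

Expanding gives 4*q**2 - 12*q*t + 9*t**2, a perfect square.

(2*q - 3*t)**2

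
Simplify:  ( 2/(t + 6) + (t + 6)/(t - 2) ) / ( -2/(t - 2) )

(-t^2 - 14*t - 32)/(2*t + 12)

Numerator: 2/(t + 6) + (t + 6)/(t - 2) = (t^2 + 14*t + 32)/(t^2 + 4*t - 12)
Denominator: -2/(t - 2) = -2/(t - 2)
Divide: ((t^2 + 14*t + 32)/(t^2 + 4*t - 12)) · (-t/2 + 1) = (-t^2 - 14*t - 32)/(2*t + 12)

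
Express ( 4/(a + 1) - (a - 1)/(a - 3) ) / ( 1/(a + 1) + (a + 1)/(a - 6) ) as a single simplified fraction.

Numerator: 4/(a + 1) - (a - 1)/(a - 3) = (-a² + 4*a - 11)/(a² - 2*a - 3)
Denominator: 1/(a + 1) + (a + 1)/(a - 6) = (a² + 3*a - 5)/(a² - 5*a - 6)
Divide: ((-a² + 4*a - 11)/(a² - 2*a - 3)) · ((a² - 5*a - 6)/(a² + 3*a - 5)) = (-a³ + 10*a² - 35*a + 66)/(a³ - 14*a + 15)

(-a³ + 10*a² - 35*a + 66)/(a³ - 14*a + 15)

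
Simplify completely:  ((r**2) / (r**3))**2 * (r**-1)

r**(-3)

Inside the bracket: (r**-1)
Raise to the power 2: (r**-2)
Multiply by (r**-1): add exponents.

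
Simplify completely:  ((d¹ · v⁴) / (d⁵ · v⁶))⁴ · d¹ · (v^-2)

Inside the bracket: (d^-4) · (v^-2)
Raise to the power 4: (d^-16) · (v^-8)
Multiply by d¹ · (v^-2): add exponents.

1/(d^15*v^10)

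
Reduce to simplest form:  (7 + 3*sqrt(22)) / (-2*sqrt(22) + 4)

Multiply numerator and denominator by 4 + 2*sqrt(22).
Denominator becomes -72; numerator becomes 26*sqrt(22) + 160.

(-80 - 13*sqrt(22))/36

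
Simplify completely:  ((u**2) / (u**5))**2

Inside the bracket: (u**-3)
Raise to the power 2: (u**-6)

u**(-6)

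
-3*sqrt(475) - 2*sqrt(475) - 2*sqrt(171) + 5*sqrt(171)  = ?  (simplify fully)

-16*sqrt(19)

3*sqrt(475) = 15*sqrt(19); 2*sqrt(475) = 10*sqrt(19); 2*sqrt(171) = 6*sqrt(19); 5*sqrt(171) = 15*sqrt(19)
Combine: (-15 - 10 - 6 + 15)·sqrt(19) = -16*sqrt(19)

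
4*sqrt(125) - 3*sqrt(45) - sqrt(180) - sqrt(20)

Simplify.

3*sqrt(5)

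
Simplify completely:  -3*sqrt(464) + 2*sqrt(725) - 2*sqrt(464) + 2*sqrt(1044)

3*sqrt(464) = 12*sqrt(29); 2*sqrt(725) = 10*sqrt(29); 2*sqrt(464) = 8*sqrt(29); 2*sqrt(1044) = 12*sqrt(29)
Combine: (-12 + 10 - 8 + 12)·sqrt(29) = 2*sqrt(29)

2*sqrt(29)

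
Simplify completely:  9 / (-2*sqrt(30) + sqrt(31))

(-18*sqrt(30) - 9*sqrt(31))/89

Multiply numerator and denominator by sqrt(31) + 2*sqrt(30).
Denominator becomes -89; numerator becomes 9*sqrt(31) + 18*sqrt(30).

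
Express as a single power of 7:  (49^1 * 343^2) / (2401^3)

7^(-4)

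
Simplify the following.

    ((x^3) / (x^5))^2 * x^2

x^(-2)

Inside the bracket: (x^-2)
Raise to the power 2: (x^-4)
Multiply by x^2: add exponents.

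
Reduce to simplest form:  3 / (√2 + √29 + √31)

Group as (√2 + √29) + √31; multiply by (√2 + √29) - √31, then rationalise the remaining surd.

(-3*√1798 + 6*√29 + 87*√2)/116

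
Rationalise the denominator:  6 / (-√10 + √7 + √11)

(-12*√10 + 9*√11 + 21*√7 + 3*√770)/61

Group as (√7 + √11) - √10; multiply by (√7 + √11) + √10, then rationalise the remaining surd.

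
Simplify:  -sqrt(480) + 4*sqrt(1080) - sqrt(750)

15*sqrt(30)

sqrt(480) = 4*sqrt(30); 4*sqrt(1080) = 24*sqrt(30); sqrt(750) = 5*sqrt(30)
Combine: (-4 + 24 - 5)·sqrt(30) = 15*sqrt(30)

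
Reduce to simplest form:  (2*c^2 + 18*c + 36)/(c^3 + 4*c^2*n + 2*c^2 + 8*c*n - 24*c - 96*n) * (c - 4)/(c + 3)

Factor: 2*c^2 + 18*c + 36 = 2*(c + 3)*(c + 6);  c^3 + 4*c^2*n + 2*c^2 + 8*c*n - 24*c - 96*n = (c + 6)*(c - 4)*(c + 4*n)
Cancel the common factors (c - 4), (c + 6), (c + 3).

2/(c + 4*n)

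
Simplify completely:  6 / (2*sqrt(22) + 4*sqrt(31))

Multiply numerator and denominator by -4*sqrt(31) + 2*sqrt(22).
Denominator becomes -408; numerator becomes -24*sqrt(31) + 12*sqrt(22).

(-sqrt(22) + 2*sqrt(31))/34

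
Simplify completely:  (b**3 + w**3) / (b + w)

b**2 - b*w + w**2

Apply the sum-of-cubes factorisation and cancel (b + w).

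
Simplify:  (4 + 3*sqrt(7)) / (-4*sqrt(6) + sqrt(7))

Multiply numerator and denominator by sqrt(7) + 4*sqrt(6).
Denominator becomes -89; numerator becomes 4*sqrt(7) + 21 + 16*sqrt(6) + 12*sqrt(42).

(-12*sqrt(42) - 16*sqrt(6) - 21 - 4*sqrt(7))/89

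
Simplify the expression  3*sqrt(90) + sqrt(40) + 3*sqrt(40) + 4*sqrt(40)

25*sqrt(10)

3*sqrt(90) = 9*sqrt(10); sqrt(40) = 2*sqrt(10); 3*sqrt(40) = 6*sqrt(10); 4*sqrt(40) = 8*sqrt(10)
Combine: (9 + 2 + 6 + 8)·sqrt(10) = 25*sqrt(10)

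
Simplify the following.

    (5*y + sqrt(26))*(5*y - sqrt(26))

25*y**2 - 26

Product of conjugates: (P+Q)(P-Q) = P**2 - Q**2.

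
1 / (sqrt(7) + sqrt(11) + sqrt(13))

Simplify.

Group as (sqrt(11) + sqrt(13)) + sqrt(7); multiply by (sqrt(11) + sqrt(13)) - sqrt(7), then rationalise the remaining surd.

(-2*sqrt(1001) + 5*sqrt(13) + 9*sqrt(11) + 17*sqrt(7))/283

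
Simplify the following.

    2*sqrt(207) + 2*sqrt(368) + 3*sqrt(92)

20*sqrt(23)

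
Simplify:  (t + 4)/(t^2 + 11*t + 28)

1/(t + 7)

Factor: t^2 + 11*t + 28 = (t + 7)*(t + 4)
Cancel the common factor (t + 4).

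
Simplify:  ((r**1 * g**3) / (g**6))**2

r**2/g**6

Inside the bracket: r**1 * (g**-3)
Raise to the power 2: r**2 * (g**-6)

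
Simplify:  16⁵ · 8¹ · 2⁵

2^28

16⁵ = 2^20; 8¹ = 2^3; 2⁵ = 2^5
Combine exponents: 2^28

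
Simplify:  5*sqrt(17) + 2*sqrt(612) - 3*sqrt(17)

5*sqrt(17) = 5*sqrt(17); 2*sqrt(612) = 12*sqrt(17); 3*sqrt(17) = 3*sqrt(17)
Combine: (5 + 12 - 3)·sqrt(17) = 14*sqrt(17)

14*sqrt(17)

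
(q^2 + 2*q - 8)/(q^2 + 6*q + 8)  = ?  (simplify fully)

Factor: q^2 + 2*q - 8 = (q - 2)*(q + 4);  q^2 + 6*q + 8 = (q + 4)*(q + 2)
Cancel the common factor (q + 4).

(q - 2)/(q + 2)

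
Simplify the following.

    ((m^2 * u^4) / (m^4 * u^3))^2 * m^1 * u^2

u^4/m^3

Inside the bracket: (m^-2) * u^1
Raise to the power 2: (m^-4) * u^2
Multiply by m^1 * u^2: add exponents.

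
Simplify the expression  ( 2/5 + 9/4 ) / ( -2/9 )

-477/40

Numerator: 2/5 + 9/4 = 53/20
Denominator: -2/9 = -2/9
Divide: (53/20) · (-9/2) = -477/40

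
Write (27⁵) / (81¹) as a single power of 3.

27⁵ = 3^15; 81¹ = 3^4
Combine exponents: 3^11

3^11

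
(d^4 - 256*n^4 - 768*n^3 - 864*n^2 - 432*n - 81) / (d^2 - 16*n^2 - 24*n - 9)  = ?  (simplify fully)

d^2 + 16*n^2 + 24*n + 9

Difference of fourth powers: factor out (d^2 - (4*n + 3)^2).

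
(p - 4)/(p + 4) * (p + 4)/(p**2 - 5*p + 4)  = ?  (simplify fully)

1/(p - 1)

Factor: p**2 - 5*p + 4 = (p - 1)*(p - 4)
Cancel the common factors (p + 4), (p - 4).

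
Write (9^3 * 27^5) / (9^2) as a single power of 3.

3^17

9^3 = 3^6; 27^5 = 3^15; 9^2 = 3^4
Combine exponents: 3^17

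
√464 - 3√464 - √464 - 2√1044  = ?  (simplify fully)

√464 = 4*√29; 3√464 = 12*√29; √464 = 4*√29; 2√1044 = 12*√29
Combine: (4 - 12 - 4 - 12)·√29 = -24*√29

-24*√29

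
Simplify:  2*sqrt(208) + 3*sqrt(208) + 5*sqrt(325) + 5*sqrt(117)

60*sqrt(13)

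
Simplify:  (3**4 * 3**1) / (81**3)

3**(-7)

3**4 = 3**4; 3**1 = 3**1; 81**3 = 3**12
Combine exponents: 3**(-7)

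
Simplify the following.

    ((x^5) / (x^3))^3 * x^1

x^7

Inside the bracket: x^2
Raise to the power 3: x^6
Multiply by x^1: add exponents.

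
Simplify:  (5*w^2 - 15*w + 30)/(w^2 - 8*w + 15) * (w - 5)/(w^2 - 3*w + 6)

Factor: 5*w^2 - 15*w + 30 = 5*(w^2 - 3*w + 6);  w^2 - 8*w + 15 = (w - 3)*(w - 5)
Cancel the common factors (w^2 - 3*w + 6), (w - 5).

5/(w - 3)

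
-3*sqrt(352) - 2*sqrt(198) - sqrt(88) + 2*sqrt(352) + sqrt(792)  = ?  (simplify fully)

-6*sqrt(22)

3*sqrt(352) = 12*sqrt(22); 2*sqrt(198) = 6*sqrt(22); sqrt(88) = 2*sqrt(22); 2*sqrt(352) = 8*sqrt(22); sqrt(792) = 6*sqrt(22)
Combine: (-12 - 6 - 2 + 8 + 6)·sqrt(22) = -6*sqrt(22)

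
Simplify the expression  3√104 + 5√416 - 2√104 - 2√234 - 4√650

3√104 = 6*√26; 5√416 = 20*√26; 2√104 = 4*√26; 2√234 = 6*√26; 4√650 = 20*√26
Combine: (6 + 20 - 4 - 6 - 20)·√26 = -4*√26

-4*√26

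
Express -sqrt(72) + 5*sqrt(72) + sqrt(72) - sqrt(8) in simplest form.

28*sqrt(2)

sqrt(72) = 6*sqrt(2); 5*sqrt(72) = 30*sqrt(2); sqrt(72) = 6*sqrt(2); sqrt(8) = 2*sqrt(2)
Combine: (-6 + 30 + 6 - 2)·sqrt(2) = 28*sqrt(2)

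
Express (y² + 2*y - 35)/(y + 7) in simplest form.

Factor: y² + 2*y - 35 = (y + 7)·(y - 5)
Cancel the common factor (y + 7).

y - 5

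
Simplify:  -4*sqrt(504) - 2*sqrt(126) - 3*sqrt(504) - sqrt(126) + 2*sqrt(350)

4*sqrt(504) = 24*sqrt(14); 2*sqrt(126) = 6*sqrt(14); 3*sqrt(504) = 18*sqrt(14); sqrt(126) = 3*sqrt(14); 2*sqrt(350) = 10*sqrt(14)
Combine: (-24 - 6 - 18 - 3 + 10)·sqrt(14) = -41*sqrt(14)

-41*sqrt(14)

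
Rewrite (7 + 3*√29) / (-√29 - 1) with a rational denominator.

(-20 - √29)/7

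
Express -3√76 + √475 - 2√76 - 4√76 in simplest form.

3√76 = 6*√19; √475 = 5*√19; 2√76 = 4*√19; 4√76 = 8*√19
Combine: (-6 + 5 - 4 - 8)·√19 = -13*√19

-13*√19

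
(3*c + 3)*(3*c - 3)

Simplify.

Difference of squares with P = 3*c, Q = 3.

9*c^2 - 9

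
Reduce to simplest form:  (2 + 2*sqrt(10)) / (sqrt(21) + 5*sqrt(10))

Multiply numerator and denominator by -sqrt(21) + 5*sqrt(10).
Denominator becomes 229; numerator becomes -2*sqrt(210) - 2*sqrt(21) + 10*sqrt(10) + 100.

(-2*sqrt(210) - 2*sqrt(21) + 10*sqrt(10) + 100)/229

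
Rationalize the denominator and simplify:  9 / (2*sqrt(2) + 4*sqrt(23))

(-sqrt(2) + 2*sqrt(23))/20

Multiply numerator and denominator by -4*sqrt(23) + 2*sqrt(2).
Denominator becomes -360; numerator becomes -36*sqrt(23) + 18*sqrt(2).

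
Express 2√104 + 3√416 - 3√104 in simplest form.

10*√26

2√104 = 4*√26; 3√416 = 12*√26; 3√104 = 6*√26
Combine: (4 + 12 - 6)·√26 = 10*√26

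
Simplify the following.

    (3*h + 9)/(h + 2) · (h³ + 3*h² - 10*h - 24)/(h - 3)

3*h² + 21*h + 36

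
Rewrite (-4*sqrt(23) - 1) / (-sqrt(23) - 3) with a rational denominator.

Multiply numerator and denominator by -3 + sqrt(23).
Denominator becomes -14; numerator becomes -89 + 11*sqrt(23).

(-11*sqrt(23) + 89)/14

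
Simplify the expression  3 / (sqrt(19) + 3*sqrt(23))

(-3*sqrt(19) + 9*sqrt(23))/188

Multiply numerator and denominator by -sqrt(19) + 3*sqrt(23).
Denominator becomes 188; numerator becomes -3*sqrt(19) + 9*sqrt(23).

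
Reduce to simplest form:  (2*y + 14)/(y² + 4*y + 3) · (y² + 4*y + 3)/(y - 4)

Factor: 2*y + 14 = 2·(y + 7);  y² + 4*y + 3 = (y + 1)·(y + 3);  y² + 4*y + 3 = (y + 1)·(y + 3)
Cancel the common factors (y + 1), (y + 3).

(2*y + 14)/(y - 4)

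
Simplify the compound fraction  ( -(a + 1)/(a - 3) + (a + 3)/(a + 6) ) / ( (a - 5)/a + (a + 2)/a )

Numerator: -(a + 1)/(a - 3) + (a + 3)/(a + 6) = (-7*a - 15)/(a**2 + 3*a - 18)
Denominator: (a - 5)/a + (a + 2)/a = (2*a - 3)/a
Divide: ((-7*a - 15)/(a**2 + 3*a - 18)) · (a/(2*a - 3)) = (-7*a**2 - 15*a)/(2*a**3 + 3*a**2 - 45*a + 54)

(-7*a**2 - 15*a)/(2*a**3 + 3*a**2 - 45*a + 54)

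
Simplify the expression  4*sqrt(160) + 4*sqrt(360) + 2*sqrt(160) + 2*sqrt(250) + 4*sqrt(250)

78*sqrt(10)

4*sqrt(160) = 16*sqrt(10); 4*sqrt(360) = 24*sqrt(10); 2*sqrt(160) = 8*sqrt(10); 2*sqrt(250) = 10*sqrt(10); 4*sqrt(250) = 20*sqrt(10)
Combine: (16 + 24 + 8 + 10 + 20)·sqrt(10) = 78*sqrt(10)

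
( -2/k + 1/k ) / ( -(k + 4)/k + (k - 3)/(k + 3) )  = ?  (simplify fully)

(k + 3)/(10*k + 12)

Numerator: -2/k + 1/k = -1/k
Denominator: -(k + 4)/k + (k - 3)/(k + 3) = (-10*k - 12)/(k^2 + 3*k)
Divide: (-1/k) · ((k^2 + 3*k)/(-10*k - 12)) = (k + 3)/(10*k + 12)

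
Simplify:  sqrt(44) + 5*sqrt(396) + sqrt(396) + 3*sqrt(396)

56*sqrt(11)

sqrt(44) = 2*sqrt(11); 5*sqrt(396) = 30*sqrt(11); sqrt(396) = 6*sqrt(11); 3*sqrt(396) = 18*sqrt(11)
Combine: (2 + 30 + 6 + 18)·sqrt(11) = 56*sqrt(11)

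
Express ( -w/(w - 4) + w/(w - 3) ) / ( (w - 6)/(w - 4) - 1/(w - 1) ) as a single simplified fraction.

(-w^2 + w)/(w^3 - 11*w^2 + 34*w - 30)

Numerator: -w/(w - 4) + w/(w - 3) = -w/(w^2 - 7*w + 12)
Denominator: (w - 6)/(w - 4) - 1/(w - 1) = (w^2 - 8*w + 10)/(w^2 - 5*w + 4)
Divide: (-w/(w^2 - 7*w + 12)) · ((w^2 - 5*w + 4)/(w^2 - 8*w + 10)) = (-w^2 + w)/(w^3 - 11*w^2 + 34*w - 30)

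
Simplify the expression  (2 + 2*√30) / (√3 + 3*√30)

(-6*√10 - 2*√3 + 6*√30 + 180)/267

Multiply numerator and denominator by -√3 + 3*√30.
Denominator becomes 267; numerator becomes -6*√10 - 2*√3 + 6*√30 + 180.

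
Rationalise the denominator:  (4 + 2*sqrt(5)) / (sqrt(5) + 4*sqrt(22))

Multiply numerator and denominator by -4*sqrt(22) + sqrt(5).
Denominator becomes -347; numerator becomes -8*sqrt(110) - 16*sqrt(22) + 4*sqrt(5) + 10.

(-10 - 4*sqrt(5) + 16*sqrt(22) + 8*sqrt(110))/347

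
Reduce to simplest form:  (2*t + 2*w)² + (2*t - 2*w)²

Binomially expand both and collect terms in (2*t), (2*w).

8*t² + 8*w²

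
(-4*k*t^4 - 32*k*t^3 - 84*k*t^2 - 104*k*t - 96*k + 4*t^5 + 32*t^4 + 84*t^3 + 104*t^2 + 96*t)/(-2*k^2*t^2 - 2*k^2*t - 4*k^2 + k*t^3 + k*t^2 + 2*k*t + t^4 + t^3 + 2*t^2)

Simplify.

(4*t^2 + 28*t + 48)/(2*k + t)

Factor: -4*k*t^4 - 32*k*t^3 - 84*k*t^2 - 104*k*t - 96*k + 4*t^5 + 32*t^4 + 84*t^3 + 104*t^2 + 96*t = 4*(-k + t)*(t + 4)*(t^2 + t + 2)*(t + 3);  -2*k^2*t^2 - 2*k^2*t - 4*k^2 + k*t^3 + k*t^2 + 2*k*t + t^4 + t^3 + 2*t^2 = (2*k + t)*(-k + t)*(t^2 + t + 2)
Cancel the common factors (t^2 + t + 2), (-k + t).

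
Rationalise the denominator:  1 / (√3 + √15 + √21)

(-2*√105 - √21 + 3*√15 + 11*√3)/57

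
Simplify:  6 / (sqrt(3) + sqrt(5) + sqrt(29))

(-54*sqrt(5) - 62*sqrt(3) + 4*sqrt(435) + 42*sqrt(29))/127

Group as (sqrt(3) + sqrt(29)) + sqrt(5); multiply by (sqrt(3) + sqrt(29)) - sqrt(5), then rationalise the remaining surd.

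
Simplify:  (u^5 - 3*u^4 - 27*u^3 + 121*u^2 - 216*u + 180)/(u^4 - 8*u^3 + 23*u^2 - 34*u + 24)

(u^2 + u - 30)/(u - 4)

Factor: u^5 - 3*u^4 - 27*u^3 + 121*u^2 - 216*u + 180 = (u + 6)*(u - 5)*(u^2 - 2*u + 3)*(u - 2);  u^4 - 8*u^3 + 23*u^2 - 34*u + 24 = (u^2 - 2*u + 3)*(u - 2)*(u - 4)
Cancel the common factors (u^2 - 2*u + 3), (u - 2).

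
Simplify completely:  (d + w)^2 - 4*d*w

(d - w)^2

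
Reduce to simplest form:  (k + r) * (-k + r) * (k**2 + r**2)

-k**4 + r**4

Pair the conjugate factors: (r+k)(r-k) = -k**2 + r**2, then repeat with the next factor.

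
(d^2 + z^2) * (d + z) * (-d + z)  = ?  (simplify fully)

Pair the conjugate factors: (z+d)(z-d) = -d^2 + z^2, then repeat with the next factor.

-d^4 + z^4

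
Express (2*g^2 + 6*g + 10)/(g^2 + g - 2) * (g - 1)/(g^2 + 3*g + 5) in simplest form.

Factor: 2*g^2 + 6*g + 10 = 2*(g^2 + 3*g + 5);  g^2 + g - 2 = (g + 2)*(g - 1)
Cancel the common factors (g^2 + 3*g + 5), (g - 1).

2/(g + 2)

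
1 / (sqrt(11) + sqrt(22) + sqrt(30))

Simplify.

(-44*sqrt(15) + 3*sqrt(30) + 19*sqrt(22) + 41*sqrt(11))/959

Group as (sqrt(11) + sqrt(22)) + sqrt(30); multiply by (sqrt(11) + sqrt(22)) - sqrt(30), then rationalise the remaining surd.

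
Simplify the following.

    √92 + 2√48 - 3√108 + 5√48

√92 = 2*√23; 2√48 = 8*√3; 3√108 = 18*√3; 5√48 = 20*√3

2*√23 + 10*√3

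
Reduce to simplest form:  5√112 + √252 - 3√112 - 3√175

5√112 = 20*√7; √252 = 6*√7; 3√112 = 12*√7; 3√175 = 15*√7
Combine: (20 + 6 - 12 - 15)·√7 = -√7

-√7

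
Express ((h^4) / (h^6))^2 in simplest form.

Inside the bracket: (h^-2)
Raise to the power 2: (h^-4)

h^(-4)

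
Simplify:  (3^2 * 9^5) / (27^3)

3^3

3^2 = 3^2; 9^5 = 3^10; 27^3 = 3^9
Combine exponents: 3^3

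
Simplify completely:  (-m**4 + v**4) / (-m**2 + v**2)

m**2 + v**2

-m**4 + v**4 factors as (-m + v)*(m + v)*(m**2 + v**2).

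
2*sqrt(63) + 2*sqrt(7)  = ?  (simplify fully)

2*sqrt(63) = 6*sqrt(7); 2*sqrt(7) = 2*sqrt(7)
Combine: (6 + 2)·sqrt(7) = 8*sqrt(7)

8*sqrt(7)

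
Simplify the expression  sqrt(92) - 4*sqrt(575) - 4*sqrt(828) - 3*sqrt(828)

-60*sqrt(23)

sqrt(92) = 2*sqrt(23); 4*sqrt(575) = 20*sqrt(23); 4*sqrt(828) = 24*sqrt(23); 3*sqrt(828) = 18*sqrt(23)
Combine: (2 - 20 - 24 - 18)·sqrt(23) = -60*sqrt(23)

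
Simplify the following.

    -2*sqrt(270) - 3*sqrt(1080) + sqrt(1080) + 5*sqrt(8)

-18*sqrt(30) + 10*sqrt(2)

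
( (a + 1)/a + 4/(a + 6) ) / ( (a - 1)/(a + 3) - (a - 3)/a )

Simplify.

Numerator: (a + 1)/a + 4/(a + 6) = (a^2 + 11*a + 6)/(a^2 + 6*a)
Denominator: (a - 1)/(a + 3) - (a - 3)/a = (-a + 9)/(a^2 + 3*a)
Divide: ((a^2 + 11*a + 6)/(a^2 + 6*a)) · ((a^2 + 3*a)/(-a + 9)) = (-a^3 - 14*a^2 - 39*a - 18)/(a^2 - 3*a - 54)

(-a^3 - 14*a^2 - 39*a - 18)/(a^2 - 3*a - 54)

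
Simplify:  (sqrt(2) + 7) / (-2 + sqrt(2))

Multiply numerator and denominator by -2 - sqrt(2).
Denominator becomes 2; numerator becomes -16 - 9*sqrt(2).

(-16 - 9*sqrt(2))/2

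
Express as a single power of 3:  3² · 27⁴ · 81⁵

3² = 3^2; 27⁴ = 3^12; 81⁵ = 3^20
Combine exponents: 3^34

3^34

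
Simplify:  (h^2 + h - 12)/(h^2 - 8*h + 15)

Factor: h^2 + h - 12 = (h + 4)*(h - 3);  h^2 - 8*h + 15 = (h - 3)*(h - 5)
Cancel the common factor (h - 3).

(h + 4)/(h - 5)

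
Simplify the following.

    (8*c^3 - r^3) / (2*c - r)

Factor as (a-b)(a^2+ab+b^2) with a=(2*c), b=r.

4*c^2 + 2*c*r + r^2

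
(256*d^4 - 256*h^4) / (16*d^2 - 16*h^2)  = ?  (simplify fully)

16*d^2 + 16*h^2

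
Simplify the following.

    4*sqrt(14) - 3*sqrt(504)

4*sqrt(14) = 4*sqrt(14); 3*sqrt(504) = 18*sqrt(14)
Combine: (4 - 18)·sqrt(14) = -14*sqrt(14)

-14*sqrt(14)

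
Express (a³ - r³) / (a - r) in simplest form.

a² + a*r + r²

Factor as (a-b)(a^2+ab+b^2) with a=a, b=r.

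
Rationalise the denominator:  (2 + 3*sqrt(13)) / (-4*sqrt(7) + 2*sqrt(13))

(-6*sqrt(91) - 39 - 4*sqrt(7) - 2*sqrt(13))/30

Multiply numerator and denominator by 2*sqrt(13) + 4*sqrt(7).
Denominator becomes -60; numerator becomes 4*sqrt(13) + 8*sqrt(7) + 78 + 12*sqrt(91).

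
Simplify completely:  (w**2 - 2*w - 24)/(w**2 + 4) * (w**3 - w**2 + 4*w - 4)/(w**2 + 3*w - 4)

Factor: w**2 - 2*w - 24 = (w + 4)*(w - 6);  w**3 - w**2 + 4*w - 4 = (w**2 + 4)*(w - 1);  w**2 + 3*w - 4 = (w - 1)*(w + 4)
Cancel the common factors (w**2 + 4), (w - 1), (w + 4).

w - 6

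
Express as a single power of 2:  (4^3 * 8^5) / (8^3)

2^12

4^3 = 2^6; 8^5 = 2^15; 8^3 = 2^9
Combine exponents: 2^12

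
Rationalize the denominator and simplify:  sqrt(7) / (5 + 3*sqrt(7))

(-5*sqrt(7) + 21)/38

Multiply numerator and denominator by -3*sqrt(7) + 5.
Denominator becomes -38; numerator becomes -21 + 5*sqrt(7).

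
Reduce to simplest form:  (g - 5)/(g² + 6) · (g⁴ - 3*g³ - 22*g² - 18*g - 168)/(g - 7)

g² - g - 20

Factor: g⁴ - 3*g³ - 22*g² - 18*g - 168 = (g² + 6)·(g - 7)·(g + 4)
Cancel the common factors (g² + 6), (g - 7).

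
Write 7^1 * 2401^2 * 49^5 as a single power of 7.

7^1 = 7^1; 2401^2 = 7^8; 49^5 = 7^10
Combine exponents: 7^19

7^19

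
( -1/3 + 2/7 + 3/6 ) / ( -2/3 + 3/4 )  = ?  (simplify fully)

38/7

Numerator: -1/3 + 2/7 + 3/6 = 19/42
Denominator: -2/3 + 3/4 = 1/12
Divide: (19/42) · (12) = 38/7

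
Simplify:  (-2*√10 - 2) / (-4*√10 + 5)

Multiply numerator and denominator by 5 + 4*√10.
Denominator becomes -135; numerator becomes -90 - 18*√10.

(2*√10 + 10)/15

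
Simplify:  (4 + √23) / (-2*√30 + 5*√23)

(8*√30 + 2*√690 + 20*√23 + 115)/455

Multiply numerator and denominator by 2*√30 + 5*√23.
Denominator becomes 455; numerator becomes 8*√30 + 2*√690 + 20*√23 + 115.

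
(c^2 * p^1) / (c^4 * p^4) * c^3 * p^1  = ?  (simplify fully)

c/p^2

Quotient: (c^-2) * (p^-3)
Multiply by c^3 * p^1: add exponents.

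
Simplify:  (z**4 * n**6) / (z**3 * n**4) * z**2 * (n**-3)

Quotient: z**1 * n**2
Multiply by z**2 * (n**-3): add exponents.

z**3/n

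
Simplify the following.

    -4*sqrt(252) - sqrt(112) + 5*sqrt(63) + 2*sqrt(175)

4*sqrt(252) = 24*sqrt(7); sqrt(112) = 4*sqrt(7); 5*sqrt(63) = 15*sqrt(7); 2*sqrt(175) = 10*sqrt(7)
Combine: (-24 - 4 + 15 + 10)·sqrt(7) = -3*sqrt(7)

-3*sqrt(7)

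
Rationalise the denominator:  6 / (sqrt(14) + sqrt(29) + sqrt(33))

(-sqrt(13398) + 5*sqrt(33) + 9*sqrt(29) + 24*sqrt(14))/127

Group as (sqrt(14) + sqrt(33)) + sqrt(29); multiply by (sqrt(14) + sqrt(33)) - sqrt(29), then rationalise the remaining surd.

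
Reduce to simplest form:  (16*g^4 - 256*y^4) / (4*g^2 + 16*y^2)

Factor (2*g)^4 - (4*y)^4 and cancel (4*g^2 + 16*y^2).

4*g^2 - 16*y^2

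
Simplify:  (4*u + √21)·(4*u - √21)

16*u² - 21

Product of conjugates: (P+Q)(P-Q) = P^2 - Q^2.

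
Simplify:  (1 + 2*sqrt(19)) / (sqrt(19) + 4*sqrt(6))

(-38 - sqrt(19) + 4*sqrt(6) + 8*sqrt(114))/77

Multiply numerator and denominator by -4*sqrt(6) + sqrt(19).
Denominator becomes -77; numerator becomes -8*sqrt(114) - 4*sqrt(6) + sqrt(19) + 38.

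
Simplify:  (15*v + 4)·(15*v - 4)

225*v² - 16

Difference of squares with P = 15*v, Q = 4.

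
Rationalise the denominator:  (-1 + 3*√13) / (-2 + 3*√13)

Multiply numerator and denominator by -3*√13 - 2.
Denominator becomes -113; numerator becomes -115 - 3*√13.

(3*√13 + 115)/113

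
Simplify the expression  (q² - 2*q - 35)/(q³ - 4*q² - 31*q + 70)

Factor: q² - 2*q - 35 = (q - 7)·(q + 5);  q³ - 4*q² - 31*q + 70 = (q + 5)·(q - 2)·(q - 7)
Cancel the common factors (q - 7), (q + 5).

1/(q - 2)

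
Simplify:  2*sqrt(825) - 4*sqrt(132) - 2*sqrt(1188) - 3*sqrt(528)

2*sqrt(825) = 10*sqrt(33); 4*sqrt(132) = 8*sqrt(33); 2*sqrt(1188) = 12*sqrt(33); 3*sqrt(528) = 12*sqrt(33)
Combine: (10 - 8 - 12 - 12)·sqrt(33) = -22*sqrt(33)

-22*sqrt(33)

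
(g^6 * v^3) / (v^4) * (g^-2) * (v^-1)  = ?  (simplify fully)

g^4/v^2

Quotient: g^6 * (v^-1)
Multiply by (g^-2) * (v^-1): add exponents.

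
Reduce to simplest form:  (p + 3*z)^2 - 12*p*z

After expansion: p^2 - 6*p*z + 9*z^2 — a perfect-square trinomial.

(p - 3*z)^2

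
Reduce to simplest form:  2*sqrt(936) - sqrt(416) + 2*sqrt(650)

2*sqrt(936) = 12*sqrt(26); sqrt(416) = 4*sqrt(26); 2*sqrt(650) = 10*sqrt(26)
Combine: (12 - 4 + 10)·sqrt(26) = 18*sqrt(26)

18*sqrt(26)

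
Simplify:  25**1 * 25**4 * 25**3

5**16

25**1 = 5**2; 25**4 = 5**8; 25**3 = 5**6
Combine exponents: 5**16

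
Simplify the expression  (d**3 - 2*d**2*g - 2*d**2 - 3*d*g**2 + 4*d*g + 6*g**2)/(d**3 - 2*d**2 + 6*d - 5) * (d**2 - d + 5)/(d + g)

Factor: d**3 - 2*d**2*g - 2*d**2 - 3*d*g**2 + 4*d*g + 6*g**2 = (d - 3*g)*(d - 2)*(d + g);  d**3 - 2*d**2 + 6*d - 5 = (d - 1)*(d**2 - d + 5)
Cancel the common factors (d**2 - d + 5), (d + g).

(d**2 - 3*d*g - 2*d + 6*g)/(d - 1)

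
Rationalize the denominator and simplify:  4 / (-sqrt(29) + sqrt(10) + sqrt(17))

(2*sqrt(29) + 22*sqrt(17) + 36*sqrt(10) + 2*sqrt(4930))/169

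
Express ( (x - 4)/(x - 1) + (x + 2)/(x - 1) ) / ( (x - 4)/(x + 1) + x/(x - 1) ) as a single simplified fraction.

(x² - 1)/(x² - 2*x + 2)

Numerator: (x - 4)/(x - 1) + (x + 2)/(x - 1) = 2
Denominator: (x - 4)/(x + 1) + x/(x - 1) = (2*x² - 4*x + 4)/(x² - 1)
Divide: (2) · ((x² - 1)/(2*x² - 4*x + 4)) = (x² - 1)/(x² - 2*x + 2)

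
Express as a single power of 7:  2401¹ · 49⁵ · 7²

2401¹ = 7^4; 49⁵ = 7^10; 7² = 7^2
Combine exponents: 7^16

7^16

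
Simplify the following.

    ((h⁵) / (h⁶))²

h^(-2)

Inside the bracket: (h^-1)
Raise to the power 2: (h^-2)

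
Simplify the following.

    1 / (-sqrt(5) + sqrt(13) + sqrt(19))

Group as (sqrt(13) + sqrt(19)) - sqrt(5); multiply by (sqrt(13) + sqrt(19)) + sqrt(5), then rationalise the remaining surd.

(-27*sqrt(5) - sqrt(19) + 11*sqrt(13) + 2*sqrt(1235))/259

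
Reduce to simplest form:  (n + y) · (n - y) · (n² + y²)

n⁴ - y⁴

Telescope via difference of squares: (n+y)(n-y) = n² - y², then repeat with the next factor.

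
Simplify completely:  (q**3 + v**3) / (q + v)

Apply the sum-of-cubes factorisation and cancel (q + v).

q**2 - q*v + v**2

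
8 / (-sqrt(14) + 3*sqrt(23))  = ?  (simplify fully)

(8*sqrt(14) + 24*sqrt(23))/193

Multiply numerator and denominator by sqrt(14) + 3*sqrt(23).
Denominator becomes 193; numerator becomes 8*sqrt(14) + 24*sqrt(23).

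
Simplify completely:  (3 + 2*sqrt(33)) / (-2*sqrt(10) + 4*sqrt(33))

(3*sqrt(10) + 6*sqrt(33) + 2*sqrt(330) + 132)/244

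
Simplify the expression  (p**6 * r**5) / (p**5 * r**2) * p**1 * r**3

Quotient: p**1 * r**3
Multiply by p**1 * r**3: add exponents.

p**2*r**6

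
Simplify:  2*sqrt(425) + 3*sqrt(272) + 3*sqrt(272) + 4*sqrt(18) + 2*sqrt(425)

2*sqrt(425) = 10*sqrt(17); 3*sqrt(272) = 12*sqrt(17); 3*sqrt(272) = 12*sqrt(17); 4*sqrt(18) = 12*sqrt(2); 2*sqrt(425) = 10*sqrt(17)

12*sqrt(2) + 44*sqrt(17)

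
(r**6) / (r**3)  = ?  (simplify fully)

Quotient: r**3

r**3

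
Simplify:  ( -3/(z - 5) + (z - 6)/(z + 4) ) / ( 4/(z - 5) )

Numerator: -3/(z - 5) + (z - 6)/(z + 4) = (z^2 - 14*z + 18)/(z^2 - z - 20)
Denominator: 4/(z - 5) = 4/(z - 5)
Divide: ((z^2 - 14*z + 18)/(z^2 - z - 20)) · (z/4 - 5/4) = (z^2 - 14*z + 18)/(4*z + 16)

(z^2 - 14*z + 18)/(4*z + 16)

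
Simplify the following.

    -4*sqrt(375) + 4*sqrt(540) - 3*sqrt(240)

-8*sqrt(15)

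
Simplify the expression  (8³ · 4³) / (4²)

8³ = 2^9; 4³ = 2^6; 4² = 2^4
Combine exponents: 2^11

2^11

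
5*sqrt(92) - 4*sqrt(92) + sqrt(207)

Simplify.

5*sqrt(23)

5*sqrt(92) = 10*sqrt(23); 4*sqrt(92) = 8*sqrt(23); sqrt(207) = 3*sqrt(23)
Combine: (10 - 8 + 3)·sqrt(23) = 5*sqrt(23)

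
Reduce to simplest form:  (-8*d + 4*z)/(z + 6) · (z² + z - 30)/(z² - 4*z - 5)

Factor: -8*d + 4*z = 4·(-2*d + z);  z² + z - 30 = (z - 5)·(z + 6);  z² - 4*z - 5 = (z - 5)·(z + 1)
Cancel the common factors (z - 5), (z + 6).

(-8*d + 4*z)/(z + 1)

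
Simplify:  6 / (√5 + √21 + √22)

Group as (√5 + √21) + √22; multiply by (√5 + √21) - √22, then rationalise the remaining surd.

(-3*√2310 + 6*√22 + 9*√21 + 57*√5)/101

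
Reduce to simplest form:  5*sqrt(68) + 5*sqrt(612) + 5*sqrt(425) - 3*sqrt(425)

5*sqrt(68) = 10*sqrt(17); 5*sqrt(612) = 30*sqrt(17); 5*sqrt(425) = 25*sqrt(17); 3*sqrt(425) = 15*sqrt(17)
Combine: (10 + 30 + 25 - 15)·sqrt(17) = 50*sqrt(17)

50*sqrt(17)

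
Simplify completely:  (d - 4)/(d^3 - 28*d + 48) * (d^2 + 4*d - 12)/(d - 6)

1/(d - 6)

Factor: d^3 - 28*d + 48 = (d - 2)*(d - 4)*(d + 6);  d^2 + 4*d - 12 = (d - 2)*(d + 6)
Cancel the common factors (d - 4), (d - 2), (d + 6).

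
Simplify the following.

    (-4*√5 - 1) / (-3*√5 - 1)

(-√5 + 59)/44

Multiply numerator and denominator by -1 + 3*√5.
Denominator becomes -44; numerator becomes -59 + √5.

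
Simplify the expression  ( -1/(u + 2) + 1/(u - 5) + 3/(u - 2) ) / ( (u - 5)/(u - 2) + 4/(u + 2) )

Numerator: -1/(u + 2) + 1/(u - 5) + 3/(u - 2) = (3*u**2 - 2*u - 44)/(u**3 - 5*u**2 - 4*u + 20)
Denominator: (u - 5)/(u - 2) + 4/(u + 2) = (u**2 + u - 18)/(u**2 - 4)
Divide: ((3*u**2 - 2*u - 44)/(u**3 - 5*u**2 - 4*u + 20)) · ((u**2 - 4)/(u**2 + u - 18)) = (3*u**2 - 2*u - 44)/(u**3 - 4*u**2 - 23*u + 90)

(3*u**2 - 2*u - 44)/(u**3 - 4*u**2 - 23*u + 90)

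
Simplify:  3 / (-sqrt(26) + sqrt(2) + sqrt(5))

(-19*sqrt(26) - 23*sqrt(5) - 29*sqrt(2) - 4*sqrt(65))/107

Group as (sqrt(2) + sqrt(5)) - sqrt(26); multiply by (sqrt(2) + sqrt(5)) + sqrt(26), then rationalise the remaining surd.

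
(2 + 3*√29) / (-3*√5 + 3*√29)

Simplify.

Multiply numerator and denominator by 3*√5 + 3*√29.
Denominator becomes 216; numerator becomes 6*√5 + 6*√29 + 9*√145 + 261.

(2*√5 + 2*√29 + 3*√145 + 87)/72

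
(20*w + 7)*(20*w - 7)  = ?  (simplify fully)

(20*w)^2 - (7)^2 = 400*w^2 - 49.

400*w^2 - 49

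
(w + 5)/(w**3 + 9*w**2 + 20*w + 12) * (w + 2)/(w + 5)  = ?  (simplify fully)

Factor: w**3 + 9*w**2 + 20*w + 12 = (w + 1)*(w + 6)*(w + 2)
Cancel the common factors (w + 5), (w + 2).

1/(w**2 + 7*w + 6)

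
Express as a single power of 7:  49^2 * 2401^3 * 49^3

7^22

49^2 = 7^4; 2401^3 = 7^12; 49^3 = 7^6
Combine exponents: 7^22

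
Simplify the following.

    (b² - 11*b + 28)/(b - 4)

Factor: b² - 11*b + 28 = (b - 7)·(b - 4)
Cancel the common factor (b - 4).

b - 7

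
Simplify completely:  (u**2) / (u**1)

u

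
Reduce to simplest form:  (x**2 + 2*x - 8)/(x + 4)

x - 2

Factor: x**2 + 2*x - 8 = (x + 4)*(x - 2)
Cancel the common factor (x + 4).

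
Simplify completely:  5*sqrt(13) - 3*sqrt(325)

5*sqrt(13) = 5*sqrt(13); 3*sqrt(325) = 15*sqrt(13)
Combine: (5 - 15)·sqrt(13) = -10*sqrt(13)

-10*sqrt(13)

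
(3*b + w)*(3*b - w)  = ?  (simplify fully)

9*b**2 - w**2

Difference of squares with P = 3*b, Q = w.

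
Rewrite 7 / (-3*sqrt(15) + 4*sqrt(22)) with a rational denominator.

Multiply numerator and denominator by 3*sqrt(15) + 4*sqrt(22).
Denominator becomes 217; numerator becomes 21*sqrt(15) + 28*sqrt(22).

(3*sqrt(15) + 4*sqrt(22))/31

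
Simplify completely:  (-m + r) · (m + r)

-m² + r²

Pair the conjugate factors: (r+m)(r-m) = -m² + r².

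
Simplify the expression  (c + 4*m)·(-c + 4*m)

-c² + 16*m²

Difference of squares with P = 4*m, Q = c.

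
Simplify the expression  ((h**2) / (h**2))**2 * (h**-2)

h**(-2)

Inside the bracket: 1
Raise to the power 2: 1
Multiply by (h**-2): add exponents.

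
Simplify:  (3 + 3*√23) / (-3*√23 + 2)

(-213 - 15*√23)/203

Multiply numerator and denominator by 2 + 3*√23.
Denominator becomes -203; numerator becomes 15*√23 + 213.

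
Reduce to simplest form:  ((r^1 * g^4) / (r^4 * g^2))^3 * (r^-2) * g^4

Inside the bracket: (r^-3) * g^2
Raise to the power 3: (r^-9) * g^6
Multiply by (r^-2) * g^4: add exponents.

g^10/r^11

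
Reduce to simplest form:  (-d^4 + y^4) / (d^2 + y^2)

-d^2 + y^2

Factor y^4 - d^4 and cancel (d^2 + y^2).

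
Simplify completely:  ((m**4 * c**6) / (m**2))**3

c**18*m**6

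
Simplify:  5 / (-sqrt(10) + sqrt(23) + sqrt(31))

Group as (sqrt(23) + sqrt(31)) - sqrt(10); multiply by (sqrt(23) + sqrt(31)) + sqrt(10), then rationalise the remaining surd.

(-110*sqrt(10) + 5*sqrt(31) + 45*sqrt(23) + 5*sqrt(7130))/458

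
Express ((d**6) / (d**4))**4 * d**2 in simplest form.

d**10

Inside the bracket: d**2
Raise to the power 4: d**8
Multiply by d**2: add exponents.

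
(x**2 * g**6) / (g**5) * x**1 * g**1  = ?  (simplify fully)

g**2*x**3

Quotient: x**2 * g**1
Multiply by x**1 * g**1: add exponents.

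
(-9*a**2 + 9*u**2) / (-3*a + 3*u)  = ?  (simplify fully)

3*a + 3*u

Difference of squares: factor out (-3*a + 3*u).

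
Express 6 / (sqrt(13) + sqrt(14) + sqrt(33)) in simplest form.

(-3*sqrt(6006) - 9*sqrt(33) + 48*sqrt(14) + 51*sqrt(13))/173

Group as (sqrt(14) + sqrt(33)) + sqrt(13); multiply by (sqrt(14) + sqrt(33)) - sqrt(13), then rationalise the remaining surd.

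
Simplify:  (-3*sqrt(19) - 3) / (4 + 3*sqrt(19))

Multiply numerator and denominator by -3*sqrt(19) + 4.
Denominator becomes -155; numerator becomes -3*sqrt(19) + 159.

(-159 + 3*sqrt(19))/155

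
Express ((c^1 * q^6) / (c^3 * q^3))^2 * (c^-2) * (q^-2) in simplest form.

Inside the bracket: (c^-2) * q^3
Raise to the power 2: (c^-4) * q^6
Multiply by (c^-2) * (q^-2): add exponents.

q^4/c^6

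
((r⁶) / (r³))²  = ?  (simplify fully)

r⁶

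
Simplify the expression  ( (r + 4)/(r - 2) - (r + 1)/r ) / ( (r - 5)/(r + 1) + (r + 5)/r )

(5*r^2 + 7*r + 2)/(2*r^3 - 3*r^2 + 3*r - 10)

Numerator: (r + 4)/(r - 2) - (r + 1)/r = (5*r + 2)/(r^2 - 2*r)
Denominator: (r - 5)/(r + 1) + (r + 5)/r = (2*r^2 + r + 5)/(r^2 + r)
Divide: ((5*r + 2)/(r^2 - 2*r)) · ((r^2 + r)/(2*r^2 + r + 5)) = (5*r^2 + 7*r + 2)/(2*r^3 - 3*r^2 + 3*r - 10)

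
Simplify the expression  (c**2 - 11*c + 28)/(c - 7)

c - 4

Factor: c**2 - 11*c + 28 = (c - 4)*(c - 7)
Cancel the common factor (c - 7).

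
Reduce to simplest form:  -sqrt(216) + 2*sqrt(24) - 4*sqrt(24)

-10*sqrt(6)

sqrt(216) = 6*sqrt(6); 2*sqrt(24) = 4*sqrt(6); 4*sqrt(24) = 8*sqrt(6)
Combine: (-6 + 4 - 8)·sqrt(6) = -10*sqrt(6)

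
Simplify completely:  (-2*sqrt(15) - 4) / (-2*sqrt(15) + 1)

Multiply numerator and denominator by 1 + 2*sqrt(15).
Denominator becomes -59; numerator becomes -64 - 10*sqrt(15).

(10*sqrt(15) + 64)/59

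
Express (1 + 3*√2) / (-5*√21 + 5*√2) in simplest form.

(-3*√42 - 6 - √21 - √2)/95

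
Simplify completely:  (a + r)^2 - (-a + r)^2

Binomially expand both and collect terms in r, a.

4*a*r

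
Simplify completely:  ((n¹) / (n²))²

n^(-2)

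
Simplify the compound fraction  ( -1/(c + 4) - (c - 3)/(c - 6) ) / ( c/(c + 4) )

(-c**2 - 2*c + 18)/(c**2 - 6*c)

Numerator: -1/(c + 4) - (c - 3)/(c - 6) = (-c**2 - 2*c + 18)/(c**2 - 2*c - 24)
Denominator: c/(c + 4) = c/(c + 4)
Divide: ((-c**2 - 2*c + 18)/(c**2 - 2*c - 24)) · ((c + 4)/c) = (-c**2 - 2*c + 18)/(c**2 - 6*c)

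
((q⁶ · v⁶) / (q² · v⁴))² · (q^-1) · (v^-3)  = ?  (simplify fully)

q⁷*v

Inside the bracket: q⁴ · v²
Raise to the power 2: q⁸ · v⁴
Multiply by (q^-1) · (v^-3): add exponents.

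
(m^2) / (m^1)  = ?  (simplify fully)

m

Quotient: m^1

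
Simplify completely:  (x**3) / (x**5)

x**(-2)

Quotient: (x**-2)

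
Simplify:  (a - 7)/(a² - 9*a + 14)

Factor: a² - 9*a + 14 = (a - 7)·(a - 2)
Cancel the common factor (a - 7).

1/(a - 2)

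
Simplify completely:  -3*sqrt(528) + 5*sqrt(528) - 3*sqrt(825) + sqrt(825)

3*sqrt(528) = 12*sqrt(33); 5*sqrt(528) = 20*sqrt(33); 3*sqrt(825) = 15*sqrt(33); sqrt(825) = 5*sqrt(33)
Combine: (-12 + 20 - 15 + 5)·sqrt(33) = -2*sqrt(33)

-2*sqrt(33)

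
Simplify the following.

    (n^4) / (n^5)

1/n

Quotient: (n^-1)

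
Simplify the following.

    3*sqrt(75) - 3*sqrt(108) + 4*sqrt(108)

21*sqrt(3)

3*sqrt(75) = 15*sqrt(3); 3*sqrt(108) = 18*sqrt(3); 4*sqrt(108) = 24*sqrt(3)
Combine: (15 - 18 + 24)·sqrt(3) = 21*sqrt(3)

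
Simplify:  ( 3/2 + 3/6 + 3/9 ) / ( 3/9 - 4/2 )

Numerator: 3/2 + 3/6 + 3/9 = 7/3
Denominator: 3/9 - 4/2 = -5/3
Divide: (7/3) · (-3/5) = -7/5

-7/5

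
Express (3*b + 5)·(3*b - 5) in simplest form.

Difference of squares with P = 3*b, Q = 5.

9*b² - 25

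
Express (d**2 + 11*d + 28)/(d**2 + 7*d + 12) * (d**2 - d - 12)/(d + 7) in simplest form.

Factor: d**2 + 11*d + 28 = (d + 4)*(d + 7);  d**2 + 7*d + 12 = (d + 3)*(d + 4);  d**2 - d - 12 = (d + 3)*(d - 4)
Cancel the common factors (d + 4), (d + 7), (d + 3).

d - 4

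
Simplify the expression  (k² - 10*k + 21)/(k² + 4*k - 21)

Factor: k² - 10*k + 21 = (k - 7)·(k - 3);  k² + 4*k - 21 = (k - 3)·(k + 7)
Cancel the common factor (k - 3).

(k - 7)/(k + 7)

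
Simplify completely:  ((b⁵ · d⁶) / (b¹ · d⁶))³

Inside the bracket: b⁴
Raise to the power 3: b^12

b^12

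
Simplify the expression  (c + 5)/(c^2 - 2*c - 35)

1/(c - 7)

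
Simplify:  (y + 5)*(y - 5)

(y)**2 - (5)**2 = y**2 - 25.

y**2 - 25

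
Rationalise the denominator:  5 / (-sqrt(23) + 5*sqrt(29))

Multiply numerator and denominator by sqrt(23) + 5*sqrt(29).
Denominator becomes 702; numerator becomes 5*sqrt(23) + 25*sqrt(29).

(5*sqrt(23) + 25*sqrt(29))/702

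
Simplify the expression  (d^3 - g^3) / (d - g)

Apply the difference-of-cubes factorisation and cancel (d - g).

d^2 + d*g + g^2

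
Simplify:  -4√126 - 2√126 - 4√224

-34*√14

4√126 = 12*√14; 2√126 = 6*√14; 4√224 = 16*√14
Combine: (-12 - 6 - 16)·√14 = -34*√14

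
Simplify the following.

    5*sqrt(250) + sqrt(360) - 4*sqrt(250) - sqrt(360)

5*sqrt(10)

5*sqrt(250) = 25*sqrt(10); sqrt(360) = 6*sqrt(10); 4*sqrt(250) = 20*sqrt(10); sqrt(360) = 6*sqrt(10)
Combine: (25 + 6 - 20 - 6)·sqrt(10) = 5*sqrt(10)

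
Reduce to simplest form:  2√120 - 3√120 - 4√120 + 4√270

2√120 = 4*√30; 3√120 = 6*√30; 4√120 = 8*√30; 4√270 = 12*√30
Combine: (4 - 6 - 8 + 12)·√30 = 2*√30

2*√30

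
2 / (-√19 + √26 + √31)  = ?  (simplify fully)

(-19*√19 + 7*√31 + 12*√26 + √15314)/445

Group as (√26 + √31) - √19; multiply by (√26 + √31) + √19, then rationalise the remaining surd.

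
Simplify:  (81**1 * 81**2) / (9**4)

81**1 = 3**4; 81**2 = 3**8; 9**4 = 3**8
Combine exponents: 3**4

3**4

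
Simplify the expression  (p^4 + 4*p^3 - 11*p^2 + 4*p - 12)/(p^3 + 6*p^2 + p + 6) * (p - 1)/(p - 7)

Factor: p^4 + 4*p^3 - 11*p^2 + 4*p - 12 = (p^2 + 1)*(p - 2)*(p + 6);  p^3 + 6*p^2 + p + 6 = (p + 6)*(p^2 + 1)
Cancel the common factors (p^2 + 1), (p + 6).

(p^2 - 3*p + 2)/(p - 7)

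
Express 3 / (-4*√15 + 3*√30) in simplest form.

(4*√15 + 3*√30)/10

Multiply numerator and denominator by 4*√15 + 3*√30.
Denominator becomes 30; numerator becomes 12*√15 + 9*√30.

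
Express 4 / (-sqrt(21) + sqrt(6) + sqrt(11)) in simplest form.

Group as (sqrt(6) + sqrt(11)) - sqrt(21); multiply by (sqrt(6) + sqrt(11)) + sqrt(21), then rationalise the remaining surd.

(2*sqrt(21) + 8*sqrt(11) + 13*sqrt(6) + 3*sqrt(154))/31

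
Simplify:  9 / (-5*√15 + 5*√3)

(-3*√15 - 3*√3)/20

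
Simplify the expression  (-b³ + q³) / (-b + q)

b² + b*q + q²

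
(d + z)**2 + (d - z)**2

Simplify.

2*d**2 + 2*z**2

Only the even-power cross terms survive.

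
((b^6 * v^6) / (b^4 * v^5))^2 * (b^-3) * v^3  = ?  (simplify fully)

b*v^5

Inside the bracket: b^2 * v^1
Raise to the power 2: b^4 * v^2
Multiply by (b^-3) * v^3: add exponents.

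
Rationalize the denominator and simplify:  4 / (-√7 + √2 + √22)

Group as (√2 + √22) - √7; multiply by (√2 + √22) + √7, then rationalise the remaining surd.

(-108*√2 - 16*√77 + 68*√7 + 52*√22)/113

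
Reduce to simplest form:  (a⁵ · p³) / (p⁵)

Quotient: a⁵ · (p^-2)

a⁵/p²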